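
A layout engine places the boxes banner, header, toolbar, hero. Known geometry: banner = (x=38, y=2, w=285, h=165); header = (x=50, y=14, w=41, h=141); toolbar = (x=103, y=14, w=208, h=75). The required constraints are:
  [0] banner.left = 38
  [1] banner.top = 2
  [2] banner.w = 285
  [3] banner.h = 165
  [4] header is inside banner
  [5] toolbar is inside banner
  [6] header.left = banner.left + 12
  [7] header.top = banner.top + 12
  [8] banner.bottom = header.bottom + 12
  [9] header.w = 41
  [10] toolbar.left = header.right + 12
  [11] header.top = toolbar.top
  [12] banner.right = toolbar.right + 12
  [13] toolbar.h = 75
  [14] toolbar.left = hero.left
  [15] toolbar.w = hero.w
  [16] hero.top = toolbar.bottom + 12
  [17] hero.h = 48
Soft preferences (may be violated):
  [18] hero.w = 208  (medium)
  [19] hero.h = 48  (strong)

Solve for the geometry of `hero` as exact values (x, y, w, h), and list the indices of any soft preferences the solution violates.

hero = (x=103, y=101, w=208, h=48)
violated soft preferences: none

1. hero.x = 103  [toolbar.left = hero.left]
2. hero.w = 208  [toolbar.w = hero.w]
3. hero.y = 101  [hero.top = toolbar.bottom + 12]
4. hero.h = 48  [hero.h = 48]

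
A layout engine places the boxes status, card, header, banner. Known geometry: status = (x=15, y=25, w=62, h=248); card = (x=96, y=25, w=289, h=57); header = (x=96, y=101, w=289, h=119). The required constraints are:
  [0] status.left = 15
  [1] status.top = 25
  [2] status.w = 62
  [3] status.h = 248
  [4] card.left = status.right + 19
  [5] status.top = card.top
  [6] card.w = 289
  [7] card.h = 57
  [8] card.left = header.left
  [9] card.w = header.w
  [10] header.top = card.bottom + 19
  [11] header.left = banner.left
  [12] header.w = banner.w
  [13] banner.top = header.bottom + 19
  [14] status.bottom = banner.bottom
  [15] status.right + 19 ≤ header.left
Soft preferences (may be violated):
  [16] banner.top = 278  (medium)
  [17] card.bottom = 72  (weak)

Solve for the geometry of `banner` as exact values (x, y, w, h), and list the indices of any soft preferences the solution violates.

banner = (x=96, y=239, w=289, h=34)
violated soft preferences: 16, 17

1. banner.x = 96  [header.left = banner.left]
2. banner.w = 289  [header.w = banner.w]
3. banner.y = 239  [banner.top = header.bottom + 19]
4. banner.h = 34  [status.bottom = banner.bottom]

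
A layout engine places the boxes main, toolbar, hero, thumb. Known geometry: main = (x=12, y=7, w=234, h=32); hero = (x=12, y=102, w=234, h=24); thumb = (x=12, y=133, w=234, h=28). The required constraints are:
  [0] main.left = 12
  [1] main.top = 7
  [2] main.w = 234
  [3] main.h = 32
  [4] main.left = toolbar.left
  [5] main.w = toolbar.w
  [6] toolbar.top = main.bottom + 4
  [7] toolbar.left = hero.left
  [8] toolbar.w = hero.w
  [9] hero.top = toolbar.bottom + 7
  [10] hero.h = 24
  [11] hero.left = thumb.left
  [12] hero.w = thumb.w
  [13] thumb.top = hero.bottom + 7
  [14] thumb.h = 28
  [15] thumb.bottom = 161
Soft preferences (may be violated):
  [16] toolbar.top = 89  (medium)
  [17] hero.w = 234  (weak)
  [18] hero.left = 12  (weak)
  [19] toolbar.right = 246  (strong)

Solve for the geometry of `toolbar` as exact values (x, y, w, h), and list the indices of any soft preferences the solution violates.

toolbar = (x=12, y=43, w=234, h=52)
violated soft preferences: 16

1. toolbar.x = 12  [main.left = toolbar.left]
2. toolbar.w = 234  [main.w = toolbar.w]
3. toolbar.y = 43  [toolbar.top = main.bottom + 4]
4. toolbar.h = 52  [hero.top = toolbar.bottom + 7]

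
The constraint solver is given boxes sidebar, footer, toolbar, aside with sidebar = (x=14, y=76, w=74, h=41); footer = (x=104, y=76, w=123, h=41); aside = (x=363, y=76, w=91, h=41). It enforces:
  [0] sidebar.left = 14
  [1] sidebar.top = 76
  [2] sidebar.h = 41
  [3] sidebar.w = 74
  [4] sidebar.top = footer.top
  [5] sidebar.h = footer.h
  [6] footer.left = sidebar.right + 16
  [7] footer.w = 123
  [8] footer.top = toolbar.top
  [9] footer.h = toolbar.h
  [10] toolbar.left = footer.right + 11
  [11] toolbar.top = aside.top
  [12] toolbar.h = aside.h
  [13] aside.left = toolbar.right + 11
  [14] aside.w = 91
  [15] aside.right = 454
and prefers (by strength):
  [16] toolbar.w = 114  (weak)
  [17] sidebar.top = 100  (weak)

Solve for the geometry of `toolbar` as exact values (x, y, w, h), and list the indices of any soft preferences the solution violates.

toolbar = (x=238, y=76, w=114, h=41)
violated soft preferences: 17

1. toolbar.y = 76  [footer.top = toolbar.top]
2. toolbar.h = 41  [footer.h = toolbar.h]
3. toolbar.x = 238  [toolbar.left = footer.right + 11]
4. toolbar.w = 114  [aside.left = toolbar.right + 11]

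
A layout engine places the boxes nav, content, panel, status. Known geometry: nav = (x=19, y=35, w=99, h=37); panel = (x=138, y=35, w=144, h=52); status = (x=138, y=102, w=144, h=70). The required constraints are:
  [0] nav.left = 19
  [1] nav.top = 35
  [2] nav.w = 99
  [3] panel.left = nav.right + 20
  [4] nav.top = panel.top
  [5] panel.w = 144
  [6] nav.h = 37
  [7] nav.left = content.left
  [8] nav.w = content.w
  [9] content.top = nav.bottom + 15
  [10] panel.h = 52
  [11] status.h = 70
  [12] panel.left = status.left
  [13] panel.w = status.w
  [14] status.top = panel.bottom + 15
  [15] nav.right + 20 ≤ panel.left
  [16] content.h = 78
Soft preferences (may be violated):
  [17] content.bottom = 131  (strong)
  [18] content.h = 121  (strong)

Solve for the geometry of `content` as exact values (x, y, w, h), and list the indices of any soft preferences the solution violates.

content = (x=19, y=87, w=99, h=78)
violated soft preferences: 17, 18

1. content.x = 19  [nav.left = content.left]
2. content.w = 99  [nav.w = content.w]
3. content.y = 87  [content.top = nav.bottom + 15]
4. content.h = 78  [content.h = 78]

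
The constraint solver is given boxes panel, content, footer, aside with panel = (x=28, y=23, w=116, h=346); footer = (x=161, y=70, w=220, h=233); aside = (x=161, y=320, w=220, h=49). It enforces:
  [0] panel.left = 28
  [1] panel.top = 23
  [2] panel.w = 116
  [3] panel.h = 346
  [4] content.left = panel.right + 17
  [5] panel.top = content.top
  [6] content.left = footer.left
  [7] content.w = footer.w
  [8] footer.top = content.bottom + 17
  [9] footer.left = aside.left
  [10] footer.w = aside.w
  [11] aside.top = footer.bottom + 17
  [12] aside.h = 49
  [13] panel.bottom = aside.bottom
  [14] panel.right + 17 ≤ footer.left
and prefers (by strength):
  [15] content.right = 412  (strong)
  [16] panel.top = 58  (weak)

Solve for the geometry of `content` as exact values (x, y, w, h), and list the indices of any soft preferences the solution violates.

1. content.x = 161  [content.left = panel.right + 17]
2. content.y = 23  [panel.top = content.top]
3. content.w = 220  [content.w = footer.w]
4. content.h = 30  [footer.top = content.bottom + 17]

content = (x=161, y=23, w=220, h=30)
violated soft preferences: 15, 16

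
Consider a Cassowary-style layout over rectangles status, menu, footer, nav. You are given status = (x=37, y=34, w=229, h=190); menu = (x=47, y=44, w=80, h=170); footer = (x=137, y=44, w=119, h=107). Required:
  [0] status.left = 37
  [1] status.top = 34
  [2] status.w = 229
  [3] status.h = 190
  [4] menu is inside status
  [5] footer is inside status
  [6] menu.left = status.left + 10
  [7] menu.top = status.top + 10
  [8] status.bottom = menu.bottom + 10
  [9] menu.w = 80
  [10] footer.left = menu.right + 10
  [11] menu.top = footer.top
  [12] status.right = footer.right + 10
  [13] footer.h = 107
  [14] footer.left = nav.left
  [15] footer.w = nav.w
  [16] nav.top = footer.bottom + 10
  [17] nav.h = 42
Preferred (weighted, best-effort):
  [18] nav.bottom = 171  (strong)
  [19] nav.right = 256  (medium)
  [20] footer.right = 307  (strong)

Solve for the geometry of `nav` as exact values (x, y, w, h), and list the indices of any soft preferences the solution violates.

1. nav.x = 137  [footer.left = nav.left]
2. nav.w = 119  [footer.w = nav.w]
3. nav.y = 161  [nav.top = footer.bottom + 10]
4. nav.h = 42  [nav.h = 42]

nav = (x=137, y=161, w=119, h=42)
violated soft preferences: 18, 20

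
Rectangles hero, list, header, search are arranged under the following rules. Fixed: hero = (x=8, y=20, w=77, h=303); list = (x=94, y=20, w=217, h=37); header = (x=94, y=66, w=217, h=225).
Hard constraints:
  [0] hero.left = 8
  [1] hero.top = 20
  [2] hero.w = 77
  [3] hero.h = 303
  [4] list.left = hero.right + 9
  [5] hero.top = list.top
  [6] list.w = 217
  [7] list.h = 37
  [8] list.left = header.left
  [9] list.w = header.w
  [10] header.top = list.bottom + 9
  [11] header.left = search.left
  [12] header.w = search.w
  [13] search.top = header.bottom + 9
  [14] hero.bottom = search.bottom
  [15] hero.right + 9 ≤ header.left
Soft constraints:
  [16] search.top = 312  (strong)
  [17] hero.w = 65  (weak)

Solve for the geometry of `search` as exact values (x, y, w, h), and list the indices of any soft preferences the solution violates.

1. search.x = 94  [header.left = search.left]
2. search.w = 217  [header.w = search.w]
3. search.y = 300  [search.top = header.bottom + 9]
4. search.h = 23  [hero.bottom = search.bottom]

search = (x=94, y=300, w=217, h=23)
violated soft preferences: 16, 17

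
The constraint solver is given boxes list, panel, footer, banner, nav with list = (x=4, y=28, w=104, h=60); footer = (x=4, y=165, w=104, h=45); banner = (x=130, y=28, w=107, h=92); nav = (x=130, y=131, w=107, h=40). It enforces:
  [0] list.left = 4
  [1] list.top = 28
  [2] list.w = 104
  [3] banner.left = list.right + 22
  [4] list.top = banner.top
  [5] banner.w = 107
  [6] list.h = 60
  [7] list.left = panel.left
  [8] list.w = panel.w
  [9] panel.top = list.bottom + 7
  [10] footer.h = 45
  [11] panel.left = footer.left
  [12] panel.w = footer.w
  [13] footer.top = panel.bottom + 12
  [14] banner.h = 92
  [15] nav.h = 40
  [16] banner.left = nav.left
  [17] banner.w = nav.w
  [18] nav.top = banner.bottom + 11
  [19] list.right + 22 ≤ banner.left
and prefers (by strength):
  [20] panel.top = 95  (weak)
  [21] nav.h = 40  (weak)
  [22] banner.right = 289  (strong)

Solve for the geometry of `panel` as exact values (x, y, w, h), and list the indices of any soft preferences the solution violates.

panel = (x=4, y=95, w=104, h=58)
violated soft preferences: 22

1. panel.x = 4  [list.left = panel.left]
2. panel.w = 104  [list.w = panel.w]
3. panel.y = 95  [panel.top = list.bottom + 7]
4. panel.h = 58  [footer.top = panel.bottom + 12]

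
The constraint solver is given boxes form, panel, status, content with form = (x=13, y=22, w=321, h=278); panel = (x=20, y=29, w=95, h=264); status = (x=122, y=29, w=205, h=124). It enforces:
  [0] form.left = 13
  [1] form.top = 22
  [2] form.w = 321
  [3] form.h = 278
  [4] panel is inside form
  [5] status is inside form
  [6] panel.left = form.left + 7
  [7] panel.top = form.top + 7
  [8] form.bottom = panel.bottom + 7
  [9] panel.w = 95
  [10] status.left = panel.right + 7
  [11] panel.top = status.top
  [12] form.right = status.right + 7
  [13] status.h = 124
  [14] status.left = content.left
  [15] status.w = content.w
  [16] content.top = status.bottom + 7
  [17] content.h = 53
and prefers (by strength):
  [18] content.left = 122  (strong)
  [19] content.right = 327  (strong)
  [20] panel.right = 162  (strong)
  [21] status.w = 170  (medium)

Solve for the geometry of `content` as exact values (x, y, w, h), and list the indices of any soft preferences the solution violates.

content = (x=122, y=160, w=205, h=53)
violated soft preferences: 20, 21

1. content.x = 122  [status.left = content.left]
2. content.w = 205  [status.w = content.w]
3. content.y = 160  [content.top = status.bottom + 7]
4. content.h = 53  [content.h = 53]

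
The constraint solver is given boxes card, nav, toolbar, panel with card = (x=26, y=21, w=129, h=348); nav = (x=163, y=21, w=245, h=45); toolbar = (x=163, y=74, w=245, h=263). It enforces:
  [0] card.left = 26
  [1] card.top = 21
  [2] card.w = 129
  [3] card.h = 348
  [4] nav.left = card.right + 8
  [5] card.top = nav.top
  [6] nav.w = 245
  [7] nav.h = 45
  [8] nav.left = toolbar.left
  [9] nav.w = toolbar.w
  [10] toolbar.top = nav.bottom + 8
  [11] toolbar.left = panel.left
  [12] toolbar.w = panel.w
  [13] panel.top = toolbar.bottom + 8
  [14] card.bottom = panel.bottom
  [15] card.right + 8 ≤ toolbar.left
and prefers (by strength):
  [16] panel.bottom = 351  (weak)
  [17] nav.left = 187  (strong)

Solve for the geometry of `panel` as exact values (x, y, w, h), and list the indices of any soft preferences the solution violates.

panel = (x=163, y=345, w=245, h=24)
violated soft preferences: 16, 17

1. panel.x = 163  [toolbar.left = panel.left]
2. panel.w = 245  [toolbar.w = panel.w]
3. panel.y = 345  [panel.top = toolbar.bottom + 8]
4. panel.h = 24  [card.bottom = panel.bottom]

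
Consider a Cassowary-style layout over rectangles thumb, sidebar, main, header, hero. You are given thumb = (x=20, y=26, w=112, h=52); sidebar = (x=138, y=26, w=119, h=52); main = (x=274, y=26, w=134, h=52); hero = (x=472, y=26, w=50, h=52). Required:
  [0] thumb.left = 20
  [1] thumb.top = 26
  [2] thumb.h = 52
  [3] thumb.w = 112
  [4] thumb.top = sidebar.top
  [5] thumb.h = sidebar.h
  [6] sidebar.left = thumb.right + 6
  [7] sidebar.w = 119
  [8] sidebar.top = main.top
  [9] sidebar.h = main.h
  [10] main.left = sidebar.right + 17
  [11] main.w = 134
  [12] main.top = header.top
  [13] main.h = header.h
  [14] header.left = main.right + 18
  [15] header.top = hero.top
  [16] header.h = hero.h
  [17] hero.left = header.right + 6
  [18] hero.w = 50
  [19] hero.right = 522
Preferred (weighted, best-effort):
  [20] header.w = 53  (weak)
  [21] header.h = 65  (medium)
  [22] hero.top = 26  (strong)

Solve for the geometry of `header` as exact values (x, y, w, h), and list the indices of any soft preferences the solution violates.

1. header.y = 26  [main.top = header.top]
2. header.h = 52  [main.h = header.h]
3. header.x = 426  [header.left = main.right + 18]
4. header.w = 40  [hero.left = header.right + 6]

header = (x=426, y=26, w=40, h=52)
violated soft preferences: 20, 21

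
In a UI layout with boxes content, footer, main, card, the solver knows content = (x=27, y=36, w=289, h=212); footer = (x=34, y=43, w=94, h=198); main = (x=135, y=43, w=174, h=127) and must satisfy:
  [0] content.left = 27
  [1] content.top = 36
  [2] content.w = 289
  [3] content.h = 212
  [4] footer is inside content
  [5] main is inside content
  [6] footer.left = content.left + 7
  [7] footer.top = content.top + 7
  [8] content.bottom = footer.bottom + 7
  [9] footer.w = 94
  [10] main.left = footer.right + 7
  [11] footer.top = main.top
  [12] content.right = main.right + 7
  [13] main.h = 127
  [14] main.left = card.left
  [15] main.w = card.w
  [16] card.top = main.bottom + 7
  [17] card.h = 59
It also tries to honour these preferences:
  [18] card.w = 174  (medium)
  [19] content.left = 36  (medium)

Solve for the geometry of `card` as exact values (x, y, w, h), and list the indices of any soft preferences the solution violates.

card = (x=135, y=177, w=174, h=59)
violated soft preferences: 19

1. card.x = 135  [main.left = card.left]
2. card.w = 174  [main.w = card.w]
3. card.y = 177  [card.top = main.bottom + 7]
4. card.h = 59  [card.h = 59]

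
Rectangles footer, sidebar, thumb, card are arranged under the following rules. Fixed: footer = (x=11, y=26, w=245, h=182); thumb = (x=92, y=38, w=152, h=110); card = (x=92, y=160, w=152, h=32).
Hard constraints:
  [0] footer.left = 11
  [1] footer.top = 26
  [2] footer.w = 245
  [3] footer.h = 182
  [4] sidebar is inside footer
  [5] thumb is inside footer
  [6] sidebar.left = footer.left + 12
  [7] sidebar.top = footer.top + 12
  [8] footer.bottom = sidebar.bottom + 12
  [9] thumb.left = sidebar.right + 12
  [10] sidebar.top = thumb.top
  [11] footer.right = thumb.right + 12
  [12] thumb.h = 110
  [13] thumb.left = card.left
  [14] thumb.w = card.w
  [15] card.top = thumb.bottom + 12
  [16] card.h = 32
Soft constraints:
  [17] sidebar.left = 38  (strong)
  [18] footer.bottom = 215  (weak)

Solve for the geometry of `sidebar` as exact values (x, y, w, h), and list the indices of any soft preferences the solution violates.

sidebar = (x=23, y=38, w=57, h=158)
violated soft preferences: 17, 18

1. sidebar.x = 23  [sidebar.left = footer.left + 12]
2. sidebar.y = 38  [sidebar.top = footer.top + 12]
3. sidebar.h = 158  [footer.bottom = sidebar.bottom + 12]
4. sidebar.w = 57  [thumb.left = sidebar.right + 12]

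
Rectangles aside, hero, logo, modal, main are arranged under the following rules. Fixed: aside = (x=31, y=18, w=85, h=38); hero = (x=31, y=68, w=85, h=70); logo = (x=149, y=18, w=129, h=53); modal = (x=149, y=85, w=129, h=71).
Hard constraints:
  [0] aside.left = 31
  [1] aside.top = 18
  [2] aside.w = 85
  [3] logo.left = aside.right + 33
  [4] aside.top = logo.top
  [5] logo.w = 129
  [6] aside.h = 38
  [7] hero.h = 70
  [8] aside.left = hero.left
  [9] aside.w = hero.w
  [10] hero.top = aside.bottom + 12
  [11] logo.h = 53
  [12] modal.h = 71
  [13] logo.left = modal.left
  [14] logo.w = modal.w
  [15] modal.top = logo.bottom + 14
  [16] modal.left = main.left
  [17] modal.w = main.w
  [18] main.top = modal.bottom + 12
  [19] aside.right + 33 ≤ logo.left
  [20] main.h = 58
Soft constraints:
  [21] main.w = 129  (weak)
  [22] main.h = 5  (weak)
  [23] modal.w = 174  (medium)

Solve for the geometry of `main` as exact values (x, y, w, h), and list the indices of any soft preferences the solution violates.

1. main.x = 149  [modal.left = main.left]
2. main.w = 129  [modal.w = main.w]
3. main.y = 168  [main.top = modal.bottom + 12]
4. main.h = 58  [main.h = 58]

main = (x=149, y=168, w=129, h=58)
violated soft preferences: 22, 23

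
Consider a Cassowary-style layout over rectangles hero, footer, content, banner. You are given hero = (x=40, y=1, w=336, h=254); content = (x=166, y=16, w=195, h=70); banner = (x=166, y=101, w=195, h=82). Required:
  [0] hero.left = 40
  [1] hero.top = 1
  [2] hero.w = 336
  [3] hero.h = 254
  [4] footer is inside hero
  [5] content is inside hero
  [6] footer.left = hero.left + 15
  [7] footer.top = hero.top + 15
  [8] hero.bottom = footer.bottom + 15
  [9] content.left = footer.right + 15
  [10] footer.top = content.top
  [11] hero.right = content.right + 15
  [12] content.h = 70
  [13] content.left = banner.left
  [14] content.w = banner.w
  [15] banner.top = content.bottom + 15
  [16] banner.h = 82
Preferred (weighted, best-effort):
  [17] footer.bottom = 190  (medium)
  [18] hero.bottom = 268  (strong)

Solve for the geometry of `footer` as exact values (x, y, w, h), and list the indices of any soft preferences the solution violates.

1. footer.x = 55  [footer.left = hero.left + 15]
2. footer.y = 16  [footer.top = hero.top + 15]
3. footer.h = 224  [hero.bottom = footer.bottom + 15]
4. footer.w = 96  [content.left = footer.right + 15]

footer = (x=55, y=16, w=96, h=224)
violated soft preferences: 17, 18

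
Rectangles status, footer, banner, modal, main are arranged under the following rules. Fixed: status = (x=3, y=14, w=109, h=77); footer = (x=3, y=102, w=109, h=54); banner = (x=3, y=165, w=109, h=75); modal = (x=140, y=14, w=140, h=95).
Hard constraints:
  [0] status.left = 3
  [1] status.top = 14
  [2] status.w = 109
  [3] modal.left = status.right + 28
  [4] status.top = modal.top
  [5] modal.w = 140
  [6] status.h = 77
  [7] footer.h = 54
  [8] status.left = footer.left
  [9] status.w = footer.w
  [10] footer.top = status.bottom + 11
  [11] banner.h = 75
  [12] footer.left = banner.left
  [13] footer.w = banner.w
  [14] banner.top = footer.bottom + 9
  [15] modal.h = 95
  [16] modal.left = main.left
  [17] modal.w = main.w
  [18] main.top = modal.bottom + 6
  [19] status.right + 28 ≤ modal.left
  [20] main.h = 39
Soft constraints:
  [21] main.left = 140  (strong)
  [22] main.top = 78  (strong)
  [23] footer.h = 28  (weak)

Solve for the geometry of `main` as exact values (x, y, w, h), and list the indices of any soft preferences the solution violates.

main = (x=140, y=115, w=140, h=39)
violated soft preferences: 22, 23

1. main.x = 140  [modal.left = main.left]
2. main.w = 140  [modal.w = main.w]
3. main.y = 115  [main.top = modal.bottom + 6]
4. main.h = 39  [main.h = 39]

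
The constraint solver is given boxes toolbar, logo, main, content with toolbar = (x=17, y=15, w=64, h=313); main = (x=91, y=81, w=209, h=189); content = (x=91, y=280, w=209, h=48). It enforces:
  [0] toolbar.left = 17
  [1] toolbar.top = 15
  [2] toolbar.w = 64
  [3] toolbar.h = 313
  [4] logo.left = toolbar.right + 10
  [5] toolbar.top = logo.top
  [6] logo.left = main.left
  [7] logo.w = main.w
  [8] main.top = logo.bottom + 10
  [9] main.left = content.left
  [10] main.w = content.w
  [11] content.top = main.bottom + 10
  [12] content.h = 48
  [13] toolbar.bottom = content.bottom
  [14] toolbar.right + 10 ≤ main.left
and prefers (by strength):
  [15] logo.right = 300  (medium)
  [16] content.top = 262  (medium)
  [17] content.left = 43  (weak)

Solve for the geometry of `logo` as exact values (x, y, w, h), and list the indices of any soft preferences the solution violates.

1. logo.x = 91  [logo.left = toolbar.right + 10]
2. logo.y = 15  [toolbar.top = logo.top]
3. logo.w = 209  [logo.w = main.w]
4. logo.h = 56  [main.top = logo.bottom + 10]

logo = (x=91, y=15, w=209, h=56)
violated soft preferences: 16, 17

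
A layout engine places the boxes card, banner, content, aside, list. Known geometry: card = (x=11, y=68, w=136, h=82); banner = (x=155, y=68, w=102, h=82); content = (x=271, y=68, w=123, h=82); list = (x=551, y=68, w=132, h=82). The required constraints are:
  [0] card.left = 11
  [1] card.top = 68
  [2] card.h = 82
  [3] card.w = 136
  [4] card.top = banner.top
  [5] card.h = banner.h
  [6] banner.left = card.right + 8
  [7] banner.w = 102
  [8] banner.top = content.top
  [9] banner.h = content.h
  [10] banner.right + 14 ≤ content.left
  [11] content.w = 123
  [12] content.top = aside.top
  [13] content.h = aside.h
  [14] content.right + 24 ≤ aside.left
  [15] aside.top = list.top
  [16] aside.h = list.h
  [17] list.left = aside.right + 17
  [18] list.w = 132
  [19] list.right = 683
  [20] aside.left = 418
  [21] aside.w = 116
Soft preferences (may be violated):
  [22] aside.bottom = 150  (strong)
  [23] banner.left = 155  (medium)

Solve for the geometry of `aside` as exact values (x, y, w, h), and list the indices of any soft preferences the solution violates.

1. aside.y = 68  [content.top = aside.top]
2. aside.h = 82  [content.h = aside.h]
3. aside.x = 418  [aside.left = 418]
4. aside.w = 116  [aside.w = 116]

aside = (x=418, y=68, w=116, h=82)
violated soft preferences: none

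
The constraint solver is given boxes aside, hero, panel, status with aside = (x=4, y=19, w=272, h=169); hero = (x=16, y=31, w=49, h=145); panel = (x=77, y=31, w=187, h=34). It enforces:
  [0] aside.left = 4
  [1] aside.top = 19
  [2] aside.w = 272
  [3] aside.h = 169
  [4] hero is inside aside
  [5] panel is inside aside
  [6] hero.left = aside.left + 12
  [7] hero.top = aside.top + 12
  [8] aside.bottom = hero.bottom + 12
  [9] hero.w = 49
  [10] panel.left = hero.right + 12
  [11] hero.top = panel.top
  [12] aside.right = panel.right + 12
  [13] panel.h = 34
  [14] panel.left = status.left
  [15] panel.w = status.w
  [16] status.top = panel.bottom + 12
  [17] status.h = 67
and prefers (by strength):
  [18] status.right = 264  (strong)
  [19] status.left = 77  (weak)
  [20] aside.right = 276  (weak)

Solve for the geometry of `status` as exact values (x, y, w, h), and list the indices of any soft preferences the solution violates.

1. status.x = 77  [panel.left = status.left]
2. status.w = 187  [panel.w = status.w]
3. status.y = 77  [status.top = panel.bottom + 12]
4. status.h = 67  [status.h = 67]

status = (x=77, y=77, w=187, h=67)
violated soft preferences: none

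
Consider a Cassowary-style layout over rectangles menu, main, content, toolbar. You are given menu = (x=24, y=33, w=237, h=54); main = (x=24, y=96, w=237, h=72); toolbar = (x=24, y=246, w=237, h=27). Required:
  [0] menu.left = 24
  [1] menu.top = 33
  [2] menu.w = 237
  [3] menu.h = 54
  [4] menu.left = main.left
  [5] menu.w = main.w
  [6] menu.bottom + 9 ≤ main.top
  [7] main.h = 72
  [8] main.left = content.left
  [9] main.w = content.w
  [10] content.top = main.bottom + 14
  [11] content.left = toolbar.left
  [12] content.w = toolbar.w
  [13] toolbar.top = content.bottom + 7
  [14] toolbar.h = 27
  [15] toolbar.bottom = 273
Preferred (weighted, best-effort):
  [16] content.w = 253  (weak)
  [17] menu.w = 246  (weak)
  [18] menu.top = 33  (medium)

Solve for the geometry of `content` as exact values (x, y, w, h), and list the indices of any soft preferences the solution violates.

content = (x=24, y=182, w=237, h=57)
violated soft preferences: 16, 17

1. content.x = 24  [main.left = content.left]
2. content.w = 237  [main.w = content.w]
3. content.y = 182  [content.top = main.bottom + 14]
4. content.h = 57  [toolbar.top = content.bottom + 7]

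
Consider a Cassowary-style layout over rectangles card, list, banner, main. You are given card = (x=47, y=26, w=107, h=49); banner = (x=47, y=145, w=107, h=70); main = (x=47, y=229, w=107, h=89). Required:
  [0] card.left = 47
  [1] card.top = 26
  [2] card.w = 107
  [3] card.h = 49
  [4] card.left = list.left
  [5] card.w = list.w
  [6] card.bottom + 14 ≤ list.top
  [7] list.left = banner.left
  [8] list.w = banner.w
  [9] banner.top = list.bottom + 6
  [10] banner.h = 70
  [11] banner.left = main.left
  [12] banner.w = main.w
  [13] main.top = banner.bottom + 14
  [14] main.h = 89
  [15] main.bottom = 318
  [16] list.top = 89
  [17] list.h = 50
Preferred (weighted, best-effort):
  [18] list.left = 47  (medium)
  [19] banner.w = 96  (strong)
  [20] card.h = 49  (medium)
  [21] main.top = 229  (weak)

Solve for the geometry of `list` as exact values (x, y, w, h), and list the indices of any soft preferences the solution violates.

1. list.x = 47  [card.left = list.left]
2. list.w = 107  [card.w = list.w]
3. list.y = 89  [list.top = 89]
4. list.h = 50  [list.h = 50]

list = (x=47, y=89, w=107, h=50)
violated soft preferences: 19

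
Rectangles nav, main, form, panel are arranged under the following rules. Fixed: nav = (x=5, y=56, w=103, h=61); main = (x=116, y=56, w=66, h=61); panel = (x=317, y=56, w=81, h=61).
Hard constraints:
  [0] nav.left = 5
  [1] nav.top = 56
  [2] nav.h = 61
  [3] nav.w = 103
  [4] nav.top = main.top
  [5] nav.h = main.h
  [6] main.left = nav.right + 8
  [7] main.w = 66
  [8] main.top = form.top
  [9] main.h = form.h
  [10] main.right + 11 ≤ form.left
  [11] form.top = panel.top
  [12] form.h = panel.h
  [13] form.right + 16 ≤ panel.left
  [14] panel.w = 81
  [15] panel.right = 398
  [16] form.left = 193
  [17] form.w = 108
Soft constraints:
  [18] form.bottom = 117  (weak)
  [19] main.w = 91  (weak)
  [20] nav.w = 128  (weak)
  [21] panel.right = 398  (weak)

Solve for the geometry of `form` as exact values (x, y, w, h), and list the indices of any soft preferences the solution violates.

form = (x=193, y=56, w=108, h=61)
violated soft preferences: 19, 20

1. form.y = 56  [main.top = form.top]
2. form.h = 61  [main.h = form.h]
3. form.x = 193  [form.left = 193]
4. form.w = 108  [form.w = 108]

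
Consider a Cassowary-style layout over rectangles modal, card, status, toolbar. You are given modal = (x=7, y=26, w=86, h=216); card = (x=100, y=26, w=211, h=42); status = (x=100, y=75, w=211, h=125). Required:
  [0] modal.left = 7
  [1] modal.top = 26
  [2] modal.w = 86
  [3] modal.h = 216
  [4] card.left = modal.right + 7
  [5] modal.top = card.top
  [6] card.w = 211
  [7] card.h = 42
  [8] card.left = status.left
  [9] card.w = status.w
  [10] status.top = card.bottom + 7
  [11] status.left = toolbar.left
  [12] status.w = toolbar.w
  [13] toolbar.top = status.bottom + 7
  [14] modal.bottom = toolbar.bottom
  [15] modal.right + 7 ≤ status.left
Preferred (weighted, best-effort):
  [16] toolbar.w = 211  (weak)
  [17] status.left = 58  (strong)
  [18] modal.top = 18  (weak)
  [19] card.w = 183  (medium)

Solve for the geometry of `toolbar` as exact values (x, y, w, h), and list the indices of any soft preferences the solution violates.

toolbar = (x=100, y=207, w=211, h=35)
violated soft preferences: 17, 18, 19

1. toolbar.x = 100  [status.left = toolbar.left]
2. toolbar.w = 211  [status.w = toolbar.w]
3. toolbar.y = 207  [toolbar.top = status.bottom + 7]
4. toolbar.h = 35  [modal.bottom = toolbar.bottom]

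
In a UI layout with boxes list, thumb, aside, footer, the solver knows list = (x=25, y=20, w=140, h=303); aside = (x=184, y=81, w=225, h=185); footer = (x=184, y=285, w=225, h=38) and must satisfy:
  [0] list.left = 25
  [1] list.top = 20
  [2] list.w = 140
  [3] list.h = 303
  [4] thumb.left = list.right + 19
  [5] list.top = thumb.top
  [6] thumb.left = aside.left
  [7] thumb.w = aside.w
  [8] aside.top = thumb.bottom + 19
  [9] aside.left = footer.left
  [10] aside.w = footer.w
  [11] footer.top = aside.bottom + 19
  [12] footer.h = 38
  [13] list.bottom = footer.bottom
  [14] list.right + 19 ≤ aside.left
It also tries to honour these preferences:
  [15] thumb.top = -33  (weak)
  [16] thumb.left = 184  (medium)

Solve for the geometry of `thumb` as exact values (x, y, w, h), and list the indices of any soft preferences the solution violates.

1. thumb.x = 184  [thumb.left = list.right + 19]
2. thumb.y = 20  [list.top = thumb.top]
3. thumb.w = 225  [thumb.w = aside.w]
4. thumb.h = 42  [aside.top = thumb.bottom + 19]

thumb = (x=184, y=20, w=225, h=42)
violated soft preferences: 15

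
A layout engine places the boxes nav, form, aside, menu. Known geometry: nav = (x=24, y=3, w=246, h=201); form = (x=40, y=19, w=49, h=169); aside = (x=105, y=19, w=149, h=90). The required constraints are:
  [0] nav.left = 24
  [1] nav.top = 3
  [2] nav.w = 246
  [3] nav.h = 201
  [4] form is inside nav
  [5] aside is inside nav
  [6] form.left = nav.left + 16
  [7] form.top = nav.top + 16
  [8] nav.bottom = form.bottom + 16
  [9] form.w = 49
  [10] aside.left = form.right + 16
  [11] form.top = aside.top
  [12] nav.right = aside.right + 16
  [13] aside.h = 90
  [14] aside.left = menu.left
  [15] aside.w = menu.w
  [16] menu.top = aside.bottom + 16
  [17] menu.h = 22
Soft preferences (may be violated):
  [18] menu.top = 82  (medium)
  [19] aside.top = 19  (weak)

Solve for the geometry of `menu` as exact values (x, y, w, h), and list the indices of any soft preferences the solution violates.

menu = (x=105, y=125, w=149, h=22)
violated soft preferences: 18

1. menu.x = 105  [aside.left = menu.left]
2. menu.w = 149  [aside.w = menu.w]
3. menu.y = 125  [menu.top = aside.bottom + 16]
4. menu.h = 22  [menu.h = 22]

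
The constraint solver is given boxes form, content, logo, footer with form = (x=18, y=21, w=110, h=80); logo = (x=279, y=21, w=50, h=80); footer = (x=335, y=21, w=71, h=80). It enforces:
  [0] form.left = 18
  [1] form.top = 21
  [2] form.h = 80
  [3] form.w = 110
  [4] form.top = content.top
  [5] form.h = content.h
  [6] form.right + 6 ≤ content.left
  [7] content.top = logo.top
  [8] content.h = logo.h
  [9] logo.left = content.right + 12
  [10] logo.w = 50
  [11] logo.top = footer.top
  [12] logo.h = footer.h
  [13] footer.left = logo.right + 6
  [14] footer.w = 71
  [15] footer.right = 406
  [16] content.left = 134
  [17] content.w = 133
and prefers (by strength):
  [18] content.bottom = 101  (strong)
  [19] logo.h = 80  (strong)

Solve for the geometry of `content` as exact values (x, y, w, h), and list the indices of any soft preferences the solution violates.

content = (x=134, y=21, w=133, h=80)
violated soft preferences: none

1. content.y = 21  [form.top = content.top]
2. content.h = 80  [form.h = content.h]
3. content.x = 134  [content.left = 134]
4. content.w = 133  [content.w = 133]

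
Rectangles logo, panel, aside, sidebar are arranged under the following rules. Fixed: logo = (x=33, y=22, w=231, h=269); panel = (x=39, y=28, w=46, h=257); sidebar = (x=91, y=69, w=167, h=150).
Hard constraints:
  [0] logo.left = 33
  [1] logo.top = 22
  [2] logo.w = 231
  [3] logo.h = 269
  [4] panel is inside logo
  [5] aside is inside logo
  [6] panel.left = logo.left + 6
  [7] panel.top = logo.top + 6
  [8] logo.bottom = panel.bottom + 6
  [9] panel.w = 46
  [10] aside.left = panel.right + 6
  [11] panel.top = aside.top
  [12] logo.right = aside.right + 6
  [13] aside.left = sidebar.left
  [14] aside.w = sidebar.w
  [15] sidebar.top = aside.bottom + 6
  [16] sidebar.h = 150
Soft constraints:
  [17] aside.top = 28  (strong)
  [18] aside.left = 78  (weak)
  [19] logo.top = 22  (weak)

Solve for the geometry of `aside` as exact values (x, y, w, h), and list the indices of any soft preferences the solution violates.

aside = (x=91, y=28, w=167, h=35)
violated soft preferences: 18

1. aside.x = 91  [aside.left = panel.right + 6]
2. aside.y = 28  [panel.top = aside.top]
3. aside.w = 167  [logo.right = aside.right + 6]
4. aside.h = 35  [sidebar.top = aside.bottom + 6]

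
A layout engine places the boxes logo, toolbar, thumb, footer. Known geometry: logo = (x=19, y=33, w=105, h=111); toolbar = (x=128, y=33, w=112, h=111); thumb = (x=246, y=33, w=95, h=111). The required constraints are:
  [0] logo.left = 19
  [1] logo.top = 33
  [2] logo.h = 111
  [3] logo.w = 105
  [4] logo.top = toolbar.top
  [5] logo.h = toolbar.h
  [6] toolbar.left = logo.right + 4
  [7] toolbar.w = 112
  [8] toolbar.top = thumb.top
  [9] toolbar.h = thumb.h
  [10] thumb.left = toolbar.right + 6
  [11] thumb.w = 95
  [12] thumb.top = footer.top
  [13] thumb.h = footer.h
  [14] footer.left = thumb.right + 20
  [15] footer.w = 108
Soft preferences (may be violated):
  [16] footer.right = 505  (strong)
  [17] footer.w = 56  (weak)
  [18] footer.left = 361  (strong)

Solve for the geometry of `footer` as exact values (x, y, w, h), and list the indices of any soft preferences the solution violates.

1. footer.y = 33  [thumb.top = footer.top]
2. footer.h = 111  [thumb.h = footer.h]
3. footer.x = 361  [footer.left = thumb.right + 20]
4. footer.w = 108  [footer.w = 108]

footer = (x=361, y=33, w=108, h=111)
violated soft preferences: 16, 17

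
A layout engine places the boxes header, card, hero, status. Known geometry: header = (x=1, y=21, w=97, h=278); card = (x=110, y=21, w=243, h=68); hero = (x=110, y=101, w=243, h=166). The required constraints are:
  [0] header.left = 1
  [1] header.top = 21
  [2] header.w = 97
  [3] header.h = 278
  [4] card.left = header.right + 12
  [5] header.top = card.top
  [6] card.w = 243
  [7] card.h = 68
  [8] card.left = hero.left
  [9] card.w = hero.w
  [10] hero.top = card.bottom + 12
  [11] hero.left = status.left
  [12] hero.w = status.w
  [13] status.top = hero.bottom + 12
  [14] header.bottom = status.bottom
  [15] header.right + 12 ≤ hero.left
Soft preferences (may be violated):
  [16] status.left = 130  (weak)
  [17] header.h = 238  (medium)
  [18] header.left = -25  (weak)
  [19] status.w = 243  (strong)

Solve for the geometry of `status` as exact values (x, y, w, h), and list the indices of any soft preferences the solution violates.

status = (x=110, y=279, w=243, h=20)
violated soft preferences: 16, 17, 18

1. status.x = 110  [hero.left = status.left]
2. status.w = 243  [hero.w = status.w]
3. status.y = 279  [status.top = hero.bottom + 12]
4. status.h = 20  [header.bottom = status.bottom]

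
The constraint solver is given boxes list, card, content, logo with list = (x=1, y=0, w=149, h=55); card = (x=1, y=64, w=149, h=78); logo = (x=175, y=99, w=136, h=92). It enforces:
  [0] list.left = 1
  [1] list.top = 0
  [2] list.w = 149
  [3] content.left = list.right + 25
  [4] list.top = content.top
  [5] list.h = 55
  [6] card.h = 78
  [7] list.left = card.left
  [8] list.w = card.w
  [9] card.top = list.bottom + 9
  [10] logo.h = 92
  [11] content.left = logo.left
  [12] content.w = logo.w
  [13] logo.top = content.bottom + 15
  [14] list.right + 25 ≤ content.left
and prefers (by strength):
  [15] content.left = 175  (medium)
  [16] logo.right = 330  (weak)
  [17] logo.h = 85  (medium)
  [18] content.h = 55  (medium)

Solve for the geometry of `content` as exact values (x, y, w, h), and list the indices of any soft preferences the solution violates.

1. content.x = 175  [content.left = list.right + 25]
2. content.y = 0  [list.top = content.top]
3. content.w = 136  [content.w = logo.w]
4. content.h = 84  [logo.top = content.bottom + 15]

content = (x=175, y=0, w=136, h=84)
violated soft preferences: 16, 17, 18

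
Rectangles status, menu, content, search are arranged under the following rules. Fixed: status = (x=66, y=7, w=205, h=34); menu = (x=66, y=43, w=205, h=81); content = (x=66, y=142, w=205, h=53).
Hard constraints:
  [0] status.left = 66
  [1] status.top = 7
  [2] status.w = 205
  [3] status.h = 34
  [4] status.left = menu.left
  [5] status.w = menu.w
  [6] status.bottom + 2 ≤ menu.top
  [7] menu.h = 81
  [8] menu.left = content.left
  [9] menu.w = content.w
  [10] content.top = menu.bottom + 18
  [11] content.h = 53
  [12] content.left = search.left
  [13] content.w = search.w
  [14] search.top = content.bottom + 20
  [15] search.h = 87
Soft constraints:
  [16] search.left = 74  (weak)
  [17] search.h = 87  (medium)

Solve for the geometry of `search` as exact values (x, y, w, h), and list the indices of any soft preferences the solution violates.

1. search.x = 66  [content.left = search.left]
2. search.w = 205  [content.w = search.w]
3. search.y = 215  [search.top = content.bottom + 20]
4. search.h = 87  [search.h = 87]

search = (x=66, y=215, w=205, h=87)
violated soft preferences: 16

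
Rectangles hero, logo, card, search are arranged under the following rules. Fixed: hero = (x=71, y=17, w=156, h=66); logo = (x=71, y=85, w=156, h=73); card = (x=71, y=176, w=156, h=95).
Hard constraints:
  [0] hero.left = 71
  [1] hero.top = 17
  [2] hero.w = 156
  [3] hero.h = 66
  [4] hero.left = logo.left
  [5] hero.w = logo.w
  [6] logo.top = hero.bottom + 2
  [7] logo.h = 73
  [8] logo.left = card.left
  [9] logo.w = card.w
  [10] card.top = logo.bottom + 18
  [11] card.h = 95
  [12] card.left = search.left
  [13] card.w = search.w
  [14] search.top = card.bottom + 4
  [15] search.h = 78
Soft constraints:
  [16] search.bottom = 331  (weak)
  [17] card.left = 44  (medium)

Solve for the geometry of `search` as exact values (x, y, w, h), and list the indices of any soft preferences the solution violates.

1. search.x = 71  [card.left = search.left]
2. search.w = 156  [card.w = search.w]
3. search.y = 275  [search.top = card.bottom + 4]
4. search.h = 78  [search.h = 78]

search = (x=71, y=275, w=156, h=78)
violated soft preferences: 16, 17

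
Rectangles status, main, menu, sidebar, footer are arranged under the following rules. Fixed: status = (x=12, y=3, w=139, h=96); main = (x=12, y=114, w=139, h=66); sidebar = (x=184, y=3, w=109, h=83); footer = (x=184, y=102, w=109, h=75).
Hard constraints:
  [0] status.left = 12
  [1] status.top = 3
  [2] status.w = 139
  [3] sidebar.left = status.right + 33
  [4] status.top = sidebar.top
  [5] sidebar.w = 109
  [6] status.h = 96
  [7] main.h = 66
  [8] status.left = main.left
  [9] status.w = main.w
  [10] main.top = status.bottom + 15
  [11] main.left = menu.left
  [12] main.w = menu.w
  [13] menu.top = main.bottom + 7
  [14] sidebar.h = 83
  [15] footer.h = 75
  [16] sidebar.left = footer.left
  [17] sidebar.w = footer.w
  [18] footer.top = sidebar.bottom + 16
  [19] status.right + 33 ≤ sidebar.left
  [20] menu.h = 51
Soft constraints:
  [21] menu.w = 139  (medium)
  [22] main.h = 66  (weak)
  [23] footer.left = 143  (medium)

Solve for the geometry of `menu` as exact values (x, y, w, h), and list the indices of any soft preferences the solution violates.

menu = (x=12, y=187, w=139, h=51)
violated soft preferences: 23

1. menu.x = 12  [main.left = menu.left]
2. menu.w = 139  [main.w = menu.w]
3. menu.y = 187  [menu.top = main.bottom + 7]
4. menu.h = 51  [menu.h = 51]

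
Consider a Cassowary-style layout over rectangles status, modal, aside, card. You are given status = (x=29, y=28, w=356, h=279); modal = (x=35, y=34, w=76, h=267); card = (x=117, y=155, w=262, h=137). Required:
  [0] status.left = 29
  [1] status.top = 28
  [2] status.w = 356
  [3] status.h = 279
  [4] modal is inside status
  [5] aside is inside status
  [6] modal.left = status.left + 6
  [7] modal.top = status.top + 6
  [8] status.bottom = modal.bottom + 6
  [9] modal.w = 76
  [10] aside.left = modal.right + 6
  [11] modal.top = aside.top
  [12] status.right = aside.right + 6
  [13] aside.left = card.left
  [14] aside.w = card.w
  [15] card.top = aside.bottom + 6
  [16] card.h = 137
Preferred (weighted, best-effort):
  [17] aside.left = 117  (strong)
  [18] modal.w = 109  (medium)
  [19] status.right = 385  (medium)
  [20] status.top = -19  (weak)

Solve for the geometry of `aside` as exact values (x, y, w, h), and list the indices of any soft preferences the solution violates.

1. aside.x = 117  [aside.left = modal.right + 6]
2. aside.y = 34  [modal.top = aside.top]
3. aside.w = 262  [status.right = aside.right + 6]
4. aside.h = 115  [card.top = aside.bottom + 6]

aside = (x=117, y=34, w=262, h=115)
violated soft preferences: 18, 20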